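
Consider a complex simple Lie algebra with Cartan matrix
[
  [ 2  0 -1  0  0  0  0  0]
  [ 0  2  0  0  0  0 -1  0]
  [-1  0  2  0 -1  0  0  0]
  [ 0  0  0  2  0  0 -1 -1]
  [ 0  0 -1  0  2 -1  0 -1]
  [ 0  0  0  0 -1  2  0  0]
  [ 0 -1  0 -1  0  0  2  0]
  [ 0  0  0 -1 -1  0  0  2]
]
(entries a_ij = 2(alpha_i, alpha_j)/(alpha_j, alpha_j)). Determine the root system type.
The matrix has rank 8 with 2's on the diagonal. Reading the off-diagonal entries as Dynkin edges (a single edge where a_ij = a_ji = -1; a double or triple edge where a_ij * a_ji = 2 or 3), the diagram is a chain of 7 nodes with one extra node attached to the third node from one end (E_8). One simple-root ordering that puts it in standard form is (alpha_1, alpha_6, alpha_3, alpha_5, alpha_8, alpha_4, alpha_7, alpha_2). So the algebra is type E_8.

type E_8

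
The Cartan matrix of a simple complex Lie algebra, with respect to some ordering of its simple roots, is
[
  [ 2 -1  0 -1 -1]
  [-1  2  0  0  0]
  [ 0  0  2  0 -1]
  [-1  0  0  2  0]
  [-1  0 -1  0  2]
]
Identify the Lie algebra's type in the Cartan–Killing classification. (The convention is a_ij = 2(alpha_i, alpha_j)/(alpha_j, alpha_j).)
D5

The matrix has rank 5 with 2's on the diagonal. Reading the off-diagonal entries as Dynkin edges (a single edge where a_ij = a_ji = -1; a double or triple edge where a_ij * a_ji = 2 or 3), the diagram is a chain of 3 nodes with a fork of two nodes at one end (D_5). One simple-root ordering that puts it in standard form is (alpha_3, alpha_5, alpha_1, alpha_4, alpha_2). So the algebra is type D_5, i.e. so(10).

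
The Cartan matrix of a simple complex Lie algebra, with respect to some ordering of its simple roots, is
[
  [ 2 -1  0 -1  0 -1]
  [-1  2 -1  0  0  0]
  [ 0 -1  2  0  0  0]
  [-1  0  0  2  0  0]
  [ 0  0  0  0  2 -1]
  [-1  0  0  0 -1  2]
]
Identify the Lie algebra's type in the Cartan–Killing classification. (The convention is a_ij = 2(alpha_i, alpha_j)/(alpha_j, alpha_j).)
E_6

The matrix has rank 6 with 2's on the diagonal. Reading the off-diagonal entries as Dynkin edges (a single edge where a_ij = a_ji = -1; a double or triple edge where a_ij * a_ji = 2 or 3), the diagram is a chain of 5 nodes with one extra node attached to the third node from one end (E_6). One simple-root ordering that puts it in standard form is (alpha_5, alpha_4, alpha_6, alpha_1, alpha_2, alpha_3). So the algebra is type E_6.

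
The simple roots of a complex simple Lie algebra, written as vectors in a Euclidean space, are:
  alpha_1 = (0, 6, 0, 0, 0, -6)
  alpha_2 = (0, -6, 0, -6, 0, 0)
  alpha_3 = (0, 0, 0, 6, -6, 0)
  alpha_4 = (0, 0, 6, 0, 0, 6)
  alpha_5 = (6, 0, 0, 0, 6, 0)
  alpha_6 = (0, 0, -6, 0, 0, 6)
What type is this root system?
D_6

Compute the Cartan integers a_ij = 2(alpha_i, alpha_j)/(alpha_j, alpha_j); the resulting 6x6 Cartan matrix is
[[2, -1, 0, -1, 0, -1], [-1, 2, -1, 0, 0, 0], [0, -1, 2, 0, -1, 0], [-1, 0, 0, 2, 0, 0], [0, 0, -1, 0, 2, 0], [-1, 0, 0, 0, 0, 2]].
All simple roots have the same length, so the diagram is simply laced. The associated Dynkin diagram is a chain of 4 nodes with a fork of two nodes at one end (D_6), so the type is D_6 (the algebra so(12)).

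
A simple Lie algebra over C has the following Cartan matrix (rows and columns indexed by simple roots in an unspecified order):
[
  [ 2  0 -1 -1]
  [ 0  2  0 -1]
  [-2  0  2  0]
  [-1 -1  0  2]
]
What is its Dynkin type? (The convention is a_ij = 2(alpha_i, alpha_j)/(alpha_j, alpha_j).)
The matrix has rank 4 with 2's on the diagonal. Reading the off-diagonal entries as Dynkin edges (a single edge where a_ij = a_ji = -1; a double or triple edge where a_ij * a_ji = 2 or 3), the diagram is a chain of 4 nodes with a double edge at one end; the terminal node there is the unique long simple root (C_4). One simple-root ordering that puts it in standard form is (alpha_2, alpha_4, alpha_1, alpha_3). So the algebra is type C_4, i.e. sp(8).

C_4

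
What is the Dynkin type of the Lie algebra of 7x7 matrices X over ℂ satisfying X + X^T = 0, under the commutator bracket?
This is so(7) with 7 odd, which has dimension 7(7-1)/2 = 21 and rank (7-1)/2 = 3. In the classification of classical Lie algebras, the orthogonal algebra so(2n+1) in an odd number of variables has type B_n; here n = 3, so the Dynkin diagram is a chain of 3 nodes with a double edge at one end; the terminal node there is the unique short simple root (B_3). Hence the type is B_3.

B_3 (so(7))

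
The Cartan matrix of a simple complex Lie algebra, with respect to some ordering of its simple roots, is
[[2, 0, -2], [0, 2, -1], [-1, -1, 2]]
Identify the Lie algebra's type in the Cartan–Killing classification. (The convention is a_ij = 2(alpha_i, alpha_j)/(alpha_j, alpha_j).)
C3

The matrix has rank 3 with 2's on the diagonal. Reading the off-diagonal entries as Dynkin edges (a single edge where a_ij = a_ji = -1; a double or triple edge where a_ij * a_ji = 2 or 3), the diagram is a chain of 3 nodes with a double edge at one end; the terminal node there is the unique long simple root (C_3). One simple-root ordering that puts it in standard form is (alpha_2, alpha_3, alpha_1). So the algebra is type C_3, i.e. sp(6).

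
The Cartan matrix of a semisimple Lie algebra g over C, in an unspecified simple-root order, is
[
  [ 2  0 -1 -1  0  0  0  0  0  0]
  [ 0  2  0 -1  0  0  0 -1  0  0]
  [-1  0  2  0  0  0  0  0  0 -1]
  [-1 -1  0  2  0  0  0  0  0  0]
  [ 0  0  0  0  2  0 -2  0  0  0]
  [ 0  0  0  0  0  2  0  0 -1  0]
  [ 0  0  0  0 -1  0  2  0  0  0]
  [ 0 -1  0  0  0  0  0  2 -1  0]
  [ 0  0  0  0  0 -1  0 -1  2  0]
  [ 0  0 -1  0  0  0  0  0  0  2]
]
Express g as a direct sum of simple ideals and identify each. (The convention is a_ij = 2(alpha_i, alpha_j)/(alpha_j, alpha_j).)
type A_8 + type B_2

The diagram associated to this matrix has two connected components: the simple roots {alpha_1, alpha_2, alpha_3, alpha_4, alpha_6, alpha_8, alpha_9, alpha_10} form a chain of 8 nodes with single edges (A_8), and {alpha_5, alpha_7} form a chain of 2 nodes with a double edge at one end; the terminal node there is the unique short simple root (B_2). A semisimple Lie algebra decomposes uniquely as the direct sum of simple ideals, one per connected component of its Dynkin diagram, so g ≅ A_8 ⊕ B_2 (dimension 80 + 10 = 90).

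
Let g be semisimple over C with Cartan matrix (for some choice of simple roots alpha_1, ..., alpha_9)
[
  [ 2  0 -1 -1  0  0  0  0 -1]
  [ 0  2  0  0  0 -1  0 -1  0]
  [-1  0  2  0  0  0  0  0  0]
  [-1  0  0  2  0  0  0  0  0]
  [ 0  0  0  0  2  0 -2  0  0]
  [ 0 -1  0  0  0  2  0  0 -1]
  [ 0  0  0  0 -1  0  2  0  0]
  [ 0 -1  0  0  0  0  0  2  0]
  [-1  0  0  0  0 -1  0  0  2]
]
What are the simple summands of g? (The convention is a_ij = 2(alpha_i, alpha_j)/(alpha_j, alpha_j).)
The diagram associated to this matrix has two connected components: the simple roots {alpha_5, alpha_7} form a chain of 2 nodes with a double edge at one end; the terminal node there is the unique short simple root (B_2), and {alpha_1, alpha_2, alpha_3, alpha_4, alpha_6, alpha_8, alpha_9} form a chain of 5 nodes with a fork of two nodes at one end (D_7). A semisimple Lie algebra decomposes uniquely as the direct sum of simple ideals, one per connected component of its Dynkin diagram, so g ≅ B_2 ⊕ D_7 (dimension 10 + 91 = 101).

B2 + D7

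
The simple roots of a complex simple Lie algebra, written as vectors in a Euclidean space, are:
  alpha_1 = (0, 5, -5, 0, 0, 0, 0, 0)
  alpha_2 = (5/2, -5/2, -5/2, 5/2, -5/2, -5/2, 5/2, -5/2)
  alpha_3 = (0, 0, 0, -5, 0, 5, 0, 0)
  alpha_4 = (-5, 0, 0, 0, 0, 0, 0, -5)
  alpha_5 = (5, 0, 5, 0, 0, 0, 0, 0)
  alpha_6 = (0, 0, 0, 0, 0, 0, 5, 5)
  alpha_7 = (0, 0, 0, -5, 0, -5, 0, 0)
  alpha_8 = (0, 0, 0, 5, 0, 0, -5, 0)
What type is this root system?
E_8

Compute the Cartan integers a_ij = 2(alpha_i, alpha_j)/(alpha_j, alpha_j); the resulting 8x8 Cartan matrix is
[[2, 0, 0, 0, -1, 0, 0, 0], [0, 2, -1, 0, 0, 0, 0, 0], [0, -1, 2, 0, 0, 0, 0, -1], [0, 0, 0, 2, -1, -1, 0, 0], [-1, 0, 0, -1, 2, 0, 0, 0], [0, 0, 0, -1, 0, 2, 0, -1], [0, 0, 0, 0, 0, 0, 2, -1], [0, 0, -1, 0, 0, -1, -1, 2]].
All simple roots have the same length, so the diagram is simply laced. The associated Dynkin diagram is a chain of 7 nodes with one extra node attached to the third node from one end (E_8), so the type is E_8.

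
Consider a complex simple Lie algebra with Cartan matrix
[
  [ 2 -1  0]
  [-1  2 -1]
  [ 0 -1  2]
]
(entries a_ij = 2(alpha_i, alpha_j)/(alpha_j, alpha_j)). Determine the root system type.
A_3

The matrix has rank 3 with 2's on the diagonal. Reading the off-diagonal entries as Dynkin edges (a single edge where a_ij = a_ji = -1; a double or triple edge where a_ij * a_ji = 2 or 3), the diagram is a chain of 3 nodes with single edges (A_3). One simple-root ordering that puts it in standard form is (alpha_1, alpha_2, alpha_3). So the algebra is type A_3, i.e. sl(4).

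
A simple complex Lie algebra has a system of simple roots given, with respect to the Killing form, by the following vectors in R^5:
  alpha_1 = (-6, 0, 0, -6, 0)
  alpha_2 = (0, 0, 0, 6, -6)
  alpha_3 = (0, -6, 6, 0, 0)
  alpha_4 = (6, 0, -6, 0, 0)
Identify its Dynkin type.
A4

Compute the Cartan integers a_ij = 2(alpha_i, alpha_j)/(alpha_j, alpha_j); the resulting 4x4 Cartan matrix is
[[2, -1, 0, -1], [-1, 2, 0, 0], [0, 0, 2, -1], [-1, 0, -1, 2]].
All simple roots have the same length, so the diagram is simply laced. The associated Dynkin diagram is a chain of 4 nodes with single edges (A_4), so the type is A_4 (the algebra sl(5)).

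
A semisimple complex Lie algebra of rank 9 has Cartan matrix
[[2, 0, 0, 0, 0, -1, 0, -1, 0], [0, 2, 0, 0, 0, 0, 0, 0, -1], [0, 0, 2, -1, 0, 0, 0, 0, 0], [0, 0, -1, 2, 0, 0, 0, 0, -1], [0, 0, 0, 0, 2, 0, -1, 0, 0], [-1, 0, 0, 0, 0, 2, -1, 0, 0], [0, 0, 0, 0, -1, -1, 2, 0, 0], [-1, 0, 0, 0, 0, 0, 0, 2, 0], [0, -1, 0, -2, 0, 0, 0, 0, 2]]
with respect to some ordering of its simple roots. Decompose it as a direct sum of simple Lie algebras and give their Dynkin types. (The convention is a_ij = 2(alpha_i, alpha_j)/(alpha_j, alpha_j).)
A_5 + F_4

The diagram associated to this matrix has two connected components: the simple roots {alpha_1, alpha_5, alpha_6, alpha_7, alpha_8} form a chain of 5 nodes with single edges (A_5), and {alpha_2, alpha_3, alpha_4, alpha_9} form a chain of 4 nodes with a double edge between the middle two (F_4). A semisimple Lie algebra decomposes uniquely as the direct sum of simple ideals, one per connected component of its Dynkin diagram, so g ≅ A_5 ⊕ F_4 (dimension 35 + 52 = 87).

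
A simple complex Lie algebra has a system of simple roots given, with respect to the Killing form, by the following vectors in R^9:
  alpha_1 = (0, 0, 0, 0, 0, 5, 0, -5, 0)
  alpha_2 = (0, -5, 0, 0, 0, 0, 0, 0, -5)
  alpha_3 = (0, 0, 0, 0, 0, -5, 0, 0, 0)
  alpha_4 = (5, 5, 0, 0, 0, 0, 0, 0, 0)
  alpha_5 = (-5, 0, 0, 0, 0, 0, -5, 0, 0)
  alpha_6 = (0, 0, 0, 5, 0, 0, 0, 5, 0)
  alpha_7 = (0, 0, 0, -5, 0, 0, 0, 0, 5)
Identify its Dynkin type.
type B_7

Compute the Cartan integers a_ij = 2(alpha_i, alpha_j)/(alpha_j, alpha_j); the resulting 7x7 Cartan matrix is
[[2, 0, -2, 0, 0, -1, 0], [0, 2, 0, -1, 0, 0, -1], [-1, 0, 2, 0, 0, 0, 0], [0, -1, 0, 2, -1, 0, 0], [0, 0, 0, -1, 2, 0, 0], [-1, 0, 0, 0, 0, 2, -1], [0, -1, 0, 0, 0, -1, 2]].
The roots have two lengths (squared-length ratio 2:1); the short ones are alpha_{3}. The associated Dynkin diagram is a chain of 7 nodes with a double edge at one end; the terminal node there is the unique short simple root (B_7), so the type is B_7 (the algebra so(15)).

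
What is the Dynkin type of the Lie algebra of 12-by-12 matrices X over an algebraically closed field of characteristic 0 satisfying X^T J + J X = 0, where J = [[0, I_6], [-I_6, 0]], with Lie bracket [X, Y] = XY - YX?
C6

This is sp(12), which has dimension 12(12+1)/2 = 78 and rank 12/2 = 6. In the classification of classical Lie algebras, the symplectic algebra sp(2n) has type C_n; here n = 6, so the Dynkin diagram is a chain of 6 nodes with a double edge at one end; the terminal node there is the unique long simple root (C_6). Hence the type is C_6.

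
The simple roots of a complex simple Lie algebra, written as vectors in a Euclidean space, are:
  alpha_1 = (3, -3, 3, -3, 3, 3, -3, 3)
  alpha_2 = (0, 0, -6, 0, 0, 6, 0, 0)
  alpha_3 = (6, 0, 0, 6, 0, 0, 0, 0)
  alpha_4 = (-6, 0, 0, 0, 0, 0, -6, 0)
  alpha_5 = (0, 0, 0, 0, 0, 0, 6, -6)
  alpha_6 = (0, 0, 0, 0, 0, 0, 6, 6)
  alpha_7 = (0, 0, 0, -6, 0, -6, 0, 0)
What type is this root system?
Compute the Cartan integers a_ij = 2(alpha_i, alpha_j)/(alpha_j, alpha_j); the resulting 7x7 Cartan matrix is
[[2, 0, 0, 0, -1, 0, 0], [0, 2, 0, 0, 0, 0, -1], [0, 0, 2, -1, 0, 0, -1], [0, 0, -1, 2, -1, -1, 0], [-1, 0, 0, -1, 2, 0, 0], [0, 0, 0, -1, 0, 2, 0], [0, -1, -1, 0, 0, 0, 2]].
All simple roots have the same length, so the diagram is simply laced. The associated Dynkin diagram is a chain of 6 nodes with one extra node attached to the third node from one end (E_7), so the type is E_7.

type E_7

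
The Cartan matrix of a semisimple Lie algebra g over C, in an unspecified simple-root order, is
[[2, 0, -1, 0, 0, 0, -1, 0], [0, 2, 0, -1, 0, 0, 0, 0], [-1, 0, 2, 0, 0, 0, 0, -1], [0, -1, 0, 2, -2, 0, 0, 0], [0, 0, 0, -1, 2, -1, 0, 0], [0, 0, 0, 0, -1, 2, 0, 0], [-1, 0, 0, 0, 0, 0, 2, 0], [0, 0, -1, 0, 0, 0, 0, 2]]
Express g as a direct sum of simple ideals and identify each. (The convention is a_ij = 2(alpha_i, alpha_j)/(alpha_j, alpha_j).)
The diagram associated to this matrix has two connected components: the simple roots {alpha_1, alpha_3, alpha_7, alpha_8} form a chain of 4 nodes with single edges (A_4), and {alpha_2, alpha_4, alpha_5, alpha_6} form a chain of 4 nodes with a double edge between the middle two (F_4). A semisimple Lie algebra decomposes uniquely as the direct sum of simple ideals, one per connected component of its Dynkin diagram, so g ≅ A_4 ⊕ F_4 (dimension 24 + 52 = 76).

type A_4 + type F_4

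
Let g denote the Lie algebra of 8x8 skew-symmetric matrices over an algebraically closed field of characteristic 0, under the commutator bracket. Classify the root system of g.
D_4

This is so(8) with 8 even, which has dimension 8(8-1)/2 = 28 and rank 8/2 = 4. In the classification of classical Lie algebras, the orthogonal algebra so(2n) in an even number of variables has type D_n; here n = 4, so the Dynkin diagram is a chain of 2 nodes with a fork of two nodes at one end (D_4). Hence the type is D_4.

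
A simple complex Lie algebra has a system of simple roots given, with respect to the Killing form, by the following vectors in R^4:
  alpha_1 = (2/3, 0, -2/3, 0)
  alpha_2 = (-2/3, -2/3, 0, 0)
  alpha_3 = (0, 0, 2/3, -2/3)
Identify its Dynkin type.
Compute the Cartan integers a_ij = 2(alpha_i, alpha_j)/(alpha_j, alpha_j); the resulting 3x3 Cartan matrix is
[[2, -1, -1], [-1, 2, 0], [-1, 0, 2]].
All simple roots have the same length, so the diagram is simply laced. The associated Dynkin diagram is a chain of 3 nodes with single edges (A_3), so the type is A_3 (the algebra sl(4)).

A_3 (sl(4))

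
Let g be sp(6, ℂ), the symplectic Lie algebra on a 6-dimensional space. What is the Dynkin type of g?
C_3 (sp(6))

This is sp(6), which has dimension 6(6+1)/2 = 21 and rank 6/2 = 3. In the classification of classical Lie algebras, the symplectic algebra sp(2n) has type C_n; here n = 3, so the Dynkin diagram is a chain of 3 nodes with a double edge at one end; the terminal node there is the unique long simple root (C_3). Hence the type is C_3.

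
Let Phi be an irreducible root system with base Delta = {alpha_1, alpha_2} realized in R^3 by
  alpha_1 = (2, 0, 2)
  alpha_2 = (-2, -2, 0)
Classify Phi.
Compute the Cartan integers a_ij = 2(alpha_i, alpha_j)/(alpha_j, alpha_j); the resulting 2x2 Cartan matrix is
[[2, -1], [-1, 2]].
All simple roots have the same length, so the diagram is simply laced. The associated Dynkin diagram is a chain of 2 nodes with single edges (A_2), so the type is A_2 (the algebra sl(3)).

A_2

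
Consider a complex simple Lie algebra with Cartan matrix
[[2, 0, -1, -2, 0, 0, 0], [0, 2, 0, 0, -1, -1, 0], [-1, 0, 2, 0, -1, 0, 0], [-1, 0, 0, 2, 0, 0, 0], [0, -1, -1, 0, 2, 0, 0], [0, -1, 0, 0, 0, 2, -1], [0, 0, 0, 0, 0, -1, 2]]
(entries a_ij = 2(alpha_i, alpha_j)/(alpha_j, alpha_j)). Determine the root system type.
B7

The matrix has rank 7 with 2's on the diagonal. Reading the off-diagonal entries as Dynkin edges (a single edge where a_ij = a_ji = -1; a double or triple edge where a_ij * a_ji = 2 or 3), the diagram is a chain of 7 nodes with a double edge at one end; the terminal node there is the unique short simple root (B_7). One simple-root ordering that puts it in standard form is (alpha_7, alpha_6, alpha_2, alpha_5, alpha_3, alpha_1, alpha_4). So the algebra is type B_7, i.e. so(15).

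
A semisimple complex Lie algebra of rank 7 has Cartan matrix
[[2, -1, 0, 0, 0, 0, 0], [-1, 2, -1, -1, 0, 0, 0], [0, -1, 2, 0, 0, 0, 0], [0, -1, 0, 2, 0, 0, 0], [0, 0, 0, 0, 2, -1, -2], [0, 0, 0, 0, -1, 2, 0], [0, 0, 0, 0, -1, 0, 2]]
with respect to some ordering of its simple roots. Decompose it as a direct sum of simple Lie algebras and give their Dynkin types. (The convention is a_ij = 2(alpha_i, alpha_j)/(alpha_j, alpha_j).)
The diagram associated to this matrix has two connected components: the simple roots {alpha_5, alpha_6, alpha_7} form a chain of 3 nodes with a double edge at one end; the terminal node there is the unique short simple root (B_3), and {alpha_1, alpha_2, alpha_3, alpha_4} form a chain of 2 nodes with a fork of two nodes at one end (D_4). A semisimple Lie algebra decomposes uniquely as the direct sum of simple ideals, one per connected component of its Dynkin diagram, so g ≅ B_3 ⊕ D_4 (dimension 21 + 28 = 49).

type B_3 ⊕ type D_4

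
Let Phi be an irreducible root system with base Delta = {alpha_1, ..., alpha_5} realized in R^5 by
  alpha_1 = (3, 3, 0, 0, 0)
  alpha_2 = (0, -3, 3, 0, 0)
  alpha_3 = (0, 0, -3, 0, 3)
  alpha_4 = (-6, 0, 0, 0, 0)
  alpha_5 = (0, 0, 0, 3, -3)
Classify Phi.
C5

Compute the Cartan integers a_ij = 2(alpha_i, alpha_j)/(alpha_j, alpha_j); the resulting 5x5 Cartan matrix is
[[2, -1, 0, -1, 0], [-1, 2, -1, 0, 0], [0, -1, 2, 0, -1], [-2, 0, 0, 2, 0], [0, 0, -1, 0, 2]].
The roots have two lengths (squared-length ratio 2:1); the short ones are alpha_{1,2,3,5}. The associated Dynkin diagram is a chain of 5 nodes with a double edge at one end; the terminal node there is the unique long simple root (C_5), so the type is C_5 (the algebra sp(10)).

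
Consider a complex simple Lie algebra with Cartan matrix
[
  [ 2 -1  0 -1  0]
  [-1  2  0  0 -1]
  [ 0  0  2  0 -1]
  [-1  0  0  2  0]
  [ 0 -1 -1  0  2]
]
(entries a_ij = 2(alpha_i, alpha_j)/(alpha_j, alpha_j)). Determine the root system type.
A_5

The matrix has rank 5 with 2's on the diagonal. Reading the off-diagonal entries as Dynkin edges (a single edge where a_ij = a_ji = -1; a double or triple edge where a_ij * a_ji = 2 or 3), the diagram is a chain of 5 nodes with single edges (A_5). One simple-root ordering that puts it in standard form is (alpha_3, alpha_5, alpha_2, alpha_1, alpha_4). So the algebra is type A_5, i.e. sl(6).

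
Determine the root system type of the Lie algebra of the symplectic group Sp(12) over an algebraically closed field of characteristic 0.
This is sp(12), which has dimension 12(12+1)/2 = 78 and rank 12/2 = 6. In the classification of classical Lie algebras, the symplectic algebra sp(2n) has type C_n; here n = 6, so the Dynkin diagram is a chain of 6 nodes with a double edge at one end; the terminal node there is the unique long simple root (C_6). Hence the type is C_6.

C_6 (sp(12))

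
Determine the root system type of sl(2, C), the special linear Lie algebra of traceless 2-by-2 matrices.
A_1

This is sl(2), which has dimension 2^2 - 1 = 3 and rank 2 - 1 = 1 (a Cartan subalgebra is the diagonal traceless matrices). In the classification of classical Lie algebras, the special linear algebra sl(n+1) has type A_n; here n = 1, so the Dynkin diagram is a chain of 1 nodes with single edges (A_1). Hence the type is A_1.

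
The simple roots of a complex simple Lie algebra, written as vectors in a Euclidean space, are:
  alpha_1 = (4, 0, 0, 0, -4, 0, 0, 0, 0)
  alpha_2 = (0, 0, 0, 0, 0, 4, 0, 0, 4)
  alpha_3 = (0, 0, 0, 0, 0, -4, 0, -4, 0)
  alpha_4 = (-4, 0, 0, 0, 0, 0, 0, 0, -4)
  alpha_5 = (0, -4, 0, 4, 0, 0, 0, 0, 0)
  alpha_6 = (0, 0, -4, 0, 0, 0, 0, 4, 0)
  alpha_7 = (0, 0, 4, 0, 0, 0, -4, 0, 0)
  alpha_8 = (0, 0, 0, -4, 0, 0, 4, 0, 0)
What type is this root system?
Compute the Cartan integers a_ij = 2(alpha_i, alpha_j)/(alpha_j, alpha_j); the resulting 8x8 Cartan matrix is
[[2, 0, 0, -1, 0, 0, 0, 0], [0, 2, -1, -1, 0, 0, 0, 0], [0, -1, 2, 0, 0, -1, 0, 0], [-1, -1, 0, 2, 0, 0, 0, 0], [0, 0, 0, 0, 2, 0, 0, -1], [0, 0, -1, 0, 0, 2, -1, 0], [0, 0, 0, 0, 0, -1, 2, -1], [0, 0, 0, 0, -1, 0, -1, 2]].
All simple roots have the same length, so the diagram is simply laced. The associated Dynkin diagram is a chain of 8 nodes with single edges (A_8), so the type is A_8 (the algebra sl(9)).

A_8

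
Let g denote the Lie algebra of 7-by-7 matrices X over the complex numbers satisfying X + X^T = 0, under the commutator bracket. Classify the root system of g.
This is so(7) with 7 odd, which has dimension 7(7-1)/2 = 21 and rank (7-1)/2 = 3. In the classification of classical Lie algebras, the orthogonal algebra so(2n+1) in an odd number of variables has type B_n; here n = 3, so the Dynkin diagram is a chain of 3 nodes with a double edge at one end; the terminal node there is the unique short simple root (B_3). Hence the type is B_3.

type B_3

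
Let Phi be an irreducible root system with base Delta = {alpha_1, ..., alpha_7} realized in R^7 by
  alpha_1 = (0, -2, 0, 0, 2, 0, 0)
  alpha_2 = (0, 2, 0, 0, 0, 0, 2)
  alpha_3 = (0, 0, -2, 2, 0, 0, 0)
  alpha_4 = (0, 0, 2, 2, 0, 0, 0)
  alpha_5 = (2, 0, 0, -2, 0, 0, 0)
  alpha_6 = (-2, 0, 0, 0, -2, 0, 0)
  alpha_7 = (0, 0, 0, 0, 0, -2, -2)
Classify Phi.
D7

Compute the Cartan integers a_ij = 2(alpha_i, alpha_j)/(alpha_j, alpha_j); the resulting 7x7 Cartan matrix is
[[2, -1, 0, 0, 0, -1, 0], [-1, 2, 0, 0, 0, 0, -1], [0, 0, 2, 0, -1, 0, 0], [0, 0, 0, 2, -1, 0, 0], [0, 0, -1, -1, 2, -1, 0], [-1, 0, 0, 0, -1, 2, 0], [0, -1, 0, 0, 0, 0, 2]].
All simple roots have the same length, so the diagram is simply laced. The associated Dynkin diagram is a chain of 5 nodes with a fork of two nodes at one end (D_7), so the type is D_7 (the algebra so(14)).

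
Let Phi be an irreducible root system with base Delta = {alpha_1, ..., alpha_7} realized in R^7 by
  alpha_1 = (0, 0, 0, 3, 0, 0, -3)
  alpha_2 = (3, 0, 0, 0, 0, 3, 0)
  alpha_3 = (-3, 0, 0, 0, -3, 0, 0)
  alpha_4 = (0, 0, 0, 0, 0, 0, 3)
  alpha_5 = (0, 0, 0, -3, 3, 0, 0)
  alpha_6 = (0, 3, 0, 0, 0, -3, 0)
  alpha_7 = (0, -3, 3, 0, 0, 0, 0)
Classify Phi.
type B_7

Compute the Cartan integers a_ij = 2(alpha_i, alpha_j)/(alpha_j, alpha_j); the resulting 7x7 Cartan matrix is
[[2, 0, 0, -2, -1, 0, 0], [0, 2, -1, 0, 0, -1, 0], [0, -1, 2, 0, -1, 0, 0], [-1, 0, 0, 2, 0, 0, 0], [-1, 0, -1, 0, 2, 0, 0], [0, -1, 0, 0, 0, 2, -1], [0, 0, 0, 0, 0, -1, 2]].
The roots have two lengths (squared-length ratio 2:1); the short ones are alpha_{4}. The associated Dynkin diagram is a chain of 7 nodes with a double edge at one end; the terminal node there is the unique short simple root (B_7), so the type is B_7 (the algebra so(15)).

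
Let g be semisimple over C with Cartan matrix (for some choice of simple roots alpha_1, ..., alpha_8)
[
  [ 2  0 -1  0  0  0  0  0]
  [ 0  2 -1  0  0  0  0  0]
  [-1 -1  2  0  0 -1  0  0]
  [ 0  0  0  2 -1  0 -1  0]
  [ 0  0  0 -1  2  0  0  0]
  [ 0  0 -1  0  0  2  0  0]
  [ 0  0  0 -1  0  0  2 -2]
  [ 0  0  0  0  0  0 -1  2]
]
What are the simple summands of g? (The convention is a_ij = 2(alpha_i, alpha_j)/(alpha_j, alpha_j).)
The diagram associated to this matrix has two connected components: the simple roots {alpha_4, alpha_5, alpha_7, alpha_8} form a chain of 4 nodes with a double edge at one end; the terminal node there is the unique short simple root (B_4), and {alpha_1, alpha_2, alpha_3, alpha_6} form a chain of 2 nodes with a fork of two nodes at one end (D_4). A semisimple Lie algebra decomposes uniquely as the direct sum of simple ideals, one per connected component of its Dynkin diagram, so g ≅ B_4 ⊕ D_4 (dimension 36 + 28 = 64).

B4 ⊕ D4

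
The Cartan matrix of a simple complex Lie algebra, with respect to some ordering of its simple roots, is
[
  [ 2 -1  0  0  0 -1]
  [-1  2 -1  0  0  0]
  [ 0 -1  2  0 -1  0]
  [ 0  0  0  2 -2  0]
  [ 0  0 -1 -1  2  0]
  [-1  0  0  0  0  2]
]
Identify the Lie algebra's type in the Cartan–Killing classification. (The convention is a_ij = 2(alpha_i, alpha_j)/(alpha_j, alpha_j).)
type C_6

The matrix has rank 6 with 2's on the diagonal. Reading the off-diagonal entries as Dynkin edges (a single edge where a_ij = a_ji = -1; a double or triple edge where a_ij * a_ji = 2 or 3), the diagram is a chain of 6 nodes with a double edge at one end; the terminal node there is the unique long simple root (C_6). One simple-root ordering that puts it in standard form is (alpha_6, alpha_1, alpha_2, alpha_3, alpha_5, alpha_4). So the algebra is type C_6, i.e. sp(12).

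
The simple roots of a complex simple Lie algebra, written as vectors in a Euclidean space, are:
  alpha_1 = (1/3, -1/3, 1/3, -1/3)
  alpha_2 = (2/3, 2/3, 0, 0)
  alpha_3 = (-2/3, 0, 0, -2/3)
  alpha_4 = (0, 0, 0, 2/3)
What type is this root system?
Compute the Cartan integers a_ij = 2(alpha_i, alpha_j)/(alpha_j, alpha_j); the resulting 4x4 Cartan matrix is
[[2, 0, 0, -1], [0, 2, -1, 0], [0, -1, 2, -2], [-1, 0, -1, 2]].
The roots have two lengths (squared-length ratio 2:1); the short ones are alpha_{1,4}. The associated Dynkin diagram is a chain of 4 nodes with a double edge between the middle two (F_4), so the type is F_4.

F_4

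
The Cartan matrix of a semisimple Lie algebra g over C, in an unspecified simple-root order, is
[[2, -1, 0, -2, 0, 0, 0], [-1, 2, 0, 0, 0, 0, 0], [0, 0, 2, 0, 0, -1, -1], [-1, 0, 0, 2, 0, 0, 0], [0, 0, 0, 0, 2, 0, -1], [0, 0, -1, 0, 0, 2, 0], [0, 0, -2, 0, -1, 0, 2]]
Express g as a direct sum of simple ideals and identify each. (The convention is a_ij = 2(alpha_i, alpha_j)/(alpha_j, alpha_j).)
The diagram associated to this matrix has two connected components: the simple roots {alpha_1, alpha_2, alpha_4} form a chain of 3 nodes with a double edge at one end; the terminal node there is the unique short simple root (B_3), and {alpha_3, alpha_5, alpha_6, alpha_7} form a chain of 4 nodes with a double edge between the middle two (F_4). A semisimple Lie algebra decomposes uniquely as the direct sum of simple ideals, one per connected component of its Dynkin diagram, so g ≅ B_3 ⊕ F_4 (dimension 21 + 52 = 73).

type B_3 + type F_4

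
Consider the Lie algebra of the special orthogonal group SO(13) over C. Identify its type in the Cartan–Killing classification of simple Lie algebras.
B_6

This is so(13) with 13 odd, which has dimension 13(13-1)/2 = 78 and rank (13-1)/2 = 6. In the classification of classical Lie algebras, the orthogonal algebra so(2n+1) in an odd number of variables has type B_n; here n = 6, so the Dynkin diagram is a chain of 6 nodes with a double edge at one end; the terminal node there is the unique short simple root (B_6). Hence the type is B_6.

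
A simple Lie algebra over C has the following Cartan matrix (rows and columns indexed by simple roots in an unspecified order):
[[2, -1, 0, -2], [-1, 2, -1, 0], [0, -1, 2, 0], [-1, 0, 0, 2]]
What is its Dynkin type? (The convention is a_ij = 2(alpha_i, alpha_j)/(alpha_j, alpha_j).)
The matrix has rank 4 with 2's on the diagonal. Reading the off-diagonal entries as Dynkin edges (a single edge where a_ij = a_ji = -1; a double or triple edge where a_ij * a_ji = 2 or 3), the diagram is a chain of 4 nodes with a double edge at one end; the terminal node there is the unique short simple root (B_4). One simple-root ordering that puts it in standard form is (alpha_3, alpha_2, alpha_1, alpha_4). So the algebra is type B_4, i.e. so(9).

B_4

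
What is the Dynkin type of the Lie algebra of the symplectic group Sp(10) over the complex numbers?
C5

This is sp(10), which has dimension 10(10+1)/2 = 55 and rank 10/2 = 5. In the classification of classical Lie algebras, the symplectic algebra sp(2n) has type C_n; here n = 5, so the Dynkin diagram is a chain of 5 nodes with a double edge at one end; the terminal node there is the unique long simple root (C_5). Hence the type is C_5.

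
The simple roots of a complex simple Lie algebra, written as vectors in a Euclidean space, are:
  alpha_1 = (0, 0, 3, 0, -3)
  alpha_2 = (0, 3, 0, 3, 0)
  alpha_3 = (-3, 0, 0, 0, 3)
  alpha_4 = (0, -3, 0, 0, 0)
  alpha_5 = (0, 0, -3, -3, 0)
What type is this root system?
Compute the Cartan integers a_ij = 2(alpha_i, alpha_j)/(alpha_j, alpha_j); the resulting 5x5 Cartan matrix is
[[2, 0, -1, 0, -1], [0, 2, 0, -2, -1], [-1, 0, 2, 0, 0], [0, -1, 0, 2, 0], [-1, -1, 0, 0, 2]].
The roots have two lengths (squared-length ratio 2:1); the short ones are alpha_{4}. The associated Dynkin diagram is a chain of 5 nodes with a double edge at one end; the terminal node there is the unique short simple root (B_5), so the type is B_5 (the algebra so(11)).

B_5 (so(11))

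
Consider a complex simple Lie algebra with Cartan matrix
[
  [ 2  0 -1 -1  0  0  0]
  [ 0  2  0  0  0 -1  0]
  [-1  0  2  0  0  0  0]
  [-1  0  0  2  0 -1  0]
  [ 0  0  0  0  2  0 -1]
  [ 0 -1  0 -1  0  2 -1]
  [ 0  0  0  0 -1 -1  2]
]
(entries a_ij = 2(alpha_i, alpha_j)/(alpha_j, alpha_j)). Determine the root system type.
The matrix has rank 7 with 2's on the diagonal. Reading the off-diagonal entries as Dynkin edges (a single edge where a_ij = a_ji = -1; a double or triple edge where a_ij * a_ji = 2 or 3), the diagram is a chain of 6 nodes with one extra node attached to the third node from one end (E_7). One simple-root ordering that puts it in standard form is (alpha_5, alpha_2, alpha_7, alpha_6, alpha_4, alpha_1, alpha_3). So the algebra is type E_7.

E_7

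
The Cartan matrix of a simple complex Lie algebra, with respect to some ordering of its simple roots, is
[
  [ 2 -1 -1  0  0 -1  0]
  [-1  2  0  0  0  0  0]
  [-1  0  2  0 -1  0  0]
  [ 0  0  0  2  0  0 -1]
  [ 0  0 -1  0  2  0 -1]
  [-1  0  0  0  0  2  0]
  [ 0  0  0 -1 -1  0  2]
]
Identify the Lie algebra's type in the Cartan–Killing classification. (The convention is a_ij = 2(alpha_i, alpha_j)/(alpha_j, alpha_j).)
The matrix has rank 7 with 2's on the diagonal. Reading the off-diagonal entries as Dynkin edges (a single edge where a_ij = a_ji = -1; a double or triple edge where a_ij * a_ji = 2 or 3), the diagram is a chain of 5 nodes with a fork of two nodes at one end (D_7). One simple-root ordering that puts it in standard form is (alpha_4, alpha_7, alpha_5, alpha_3, alpha_1, alpha_6, alpha_2). So the algebra is type D_7, i.e. so(14).

D_7 (so(14))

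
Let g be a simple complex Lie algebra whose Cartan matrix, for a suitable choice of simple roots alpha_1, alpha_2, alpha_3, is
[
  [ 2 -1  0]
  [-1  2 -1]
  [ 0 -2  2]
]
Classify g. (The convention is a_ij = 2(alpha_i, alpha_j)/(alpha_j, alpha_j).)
C_3

The matrix has rank 3 with 2's on the diagonal. Reading the off-diagonal entries as Dynkin edges (a single edge where a_ij = a_ji = -1; a double or triple edge where a_ij * a_ji = 2 or 3), the diagram is a chain of 3 nodes with a double edge at one end; the terminal node there is the unique long simple root (C_3). One simple-root ordering that puts it in standard form is (alpha_1, alpha_2, alpha_3). So the algebra is type C_3, i.e. sp(6).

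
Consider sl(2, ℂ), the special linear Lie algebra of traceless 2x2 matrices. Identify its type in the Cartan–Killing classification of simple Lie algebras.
This is sl(2), which has dimension 2^2 - 1 = 3 and rank 2 - 1 = 1 (a Cartan subalgebra is the diagonal traceless matrices). In the classification of classical Lie algebras, the special linear algebra sl(n+1) has type A_n; here n = 1, so the Dynkin diagram is a chain of 1 nodes with single edges (A_1). Hence the type is A_1.

type A_1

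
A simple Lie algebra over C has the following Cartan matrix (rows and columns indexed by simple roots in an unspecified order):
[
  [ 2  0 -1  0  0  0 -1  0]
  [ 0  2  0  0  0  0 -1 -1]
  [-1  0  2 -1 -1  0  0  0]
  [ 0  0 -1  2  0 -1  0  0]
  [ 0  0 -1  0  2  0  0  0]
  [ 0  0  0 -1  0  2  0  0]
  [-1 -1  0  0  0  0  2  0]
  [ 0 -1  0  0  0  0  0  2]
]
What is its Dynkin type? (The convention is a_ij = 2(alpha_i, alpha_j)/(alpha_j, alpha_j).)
The matrix has rank 8 with 2's on the diagonal. Reading the off-diagonal entries as Dynkin edges (a single edge where a_ij = a_ji = -1; a double or triple edge where a_ij * a_ji = 2 or 3), the diagram is a chain of 7 nodes with one extra node attached to the third node from one end (E_8). One simple-root ordering that puts it in standard form is (alpha_6, alpha_5, alpha_4, alpha_3, alpha_1, alpha_7, alpha_2, alpha_8). So the algebra is type E_8.

E_8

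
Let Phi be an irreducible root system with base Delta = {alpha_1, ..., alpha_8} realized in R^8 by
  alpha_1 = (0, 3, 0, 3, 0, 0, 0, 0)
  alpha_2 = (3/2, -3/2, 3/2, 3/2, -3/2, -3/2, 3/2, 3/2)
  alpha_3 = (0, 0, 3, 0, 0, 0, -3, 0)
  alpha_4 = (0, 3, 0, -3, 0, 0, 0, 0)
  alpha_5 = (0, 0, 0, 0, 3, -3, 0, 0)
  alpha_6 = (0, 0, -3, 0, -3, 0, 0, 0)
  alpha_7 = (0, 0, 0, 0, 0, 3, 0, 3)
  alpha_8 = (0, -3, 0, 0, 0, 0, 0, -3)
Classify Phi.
E_8

Compute the Cartan integers a_ij = 2(alpha_i, alpha_j)/(alpha_j, alpha_j); the resulting 8x8 Cartan matrix is
[[2, 0, 0, 0, 0, 0, 0, -1], [0, 2, 0, -1, 0, 0, 0, 0], [0, 0, 2, 0, 0, -1, 0, 0], [0, -1, 0, 2, 0, 0, 0, -1], [0, 0, 0, 0, 2, -1, -1, 0], [0, 0, -1, 0, -1, 2, 0, 0], [0, 0, 0, 0, -1, 0, 2, -1], [-1, 0, 0, -1, 0, 0, -1, 2]].
All simple roots have the same length, so the diagram is simply laced. The associated Dynkin diagram is a chain of 7 nodes with one extra node attached to the third node from one end (E_8), so the type is E_8.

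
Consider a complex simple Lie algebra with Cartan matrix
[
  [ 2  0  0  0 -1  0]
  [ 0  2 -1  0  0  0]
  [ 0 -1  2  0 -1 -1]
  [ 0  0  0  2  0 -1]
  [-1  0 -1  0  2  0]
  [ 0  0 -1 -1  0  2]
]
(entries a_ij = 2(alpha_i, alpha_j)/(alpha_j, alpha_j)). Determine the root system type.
type E_6

The matrix has rank 6 with 2's on the diagonal. Reading the off-diagonal entries as Dynkin edges (a single edge where a_ij = a_ji = -1; a double or triple edge where a_ij * a_ji = 2 or 3), the diagram is a chain of 5 nodes with one extra node attached to the third node from one end (E_6). One simple-root ordering that puts it in standard form is (alpha_4, alpha_2, alpha_6, alpha_3, alpha_5, alpha_1). So the algebra is type E_6.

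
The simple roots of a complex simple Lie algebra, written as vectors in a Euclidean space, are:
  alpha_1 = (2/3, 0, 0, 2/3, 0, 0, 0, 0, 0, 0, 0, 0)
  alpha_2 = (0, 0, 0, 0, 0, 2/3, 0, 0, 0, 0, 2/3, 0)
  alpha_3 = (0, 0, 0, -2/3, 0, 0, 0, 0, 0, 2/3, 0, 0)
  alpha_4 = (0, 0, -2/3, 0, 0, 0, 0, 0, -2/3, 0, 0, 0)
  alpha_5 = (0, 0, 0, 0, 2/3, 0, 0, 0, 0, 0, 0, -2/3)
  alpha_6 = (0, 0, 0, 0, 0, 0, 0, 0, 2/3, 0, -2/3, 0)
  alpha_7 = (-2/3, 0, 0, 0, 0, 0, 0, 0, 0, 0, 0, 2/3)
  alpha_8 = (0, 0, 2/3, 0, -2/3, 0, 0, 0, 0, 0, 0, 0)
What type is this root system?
type A_8

Compute the Cartan integers a_ij = 2(alpha_i, alpha_j)/(alpha_j, alpha_j); the resulting 8x8 Cartan matrix is
[[2, 0, -1, 0, 0, 0, -1, 0], [0, 2, 0, 0, 0, -1, 0, 0], [-1, 0, 2, 0, 0, 0, 0, 0], [0, 0, 0, 2, 0, -1, 0, -1], [0, 0, 0, 0, 2, 0, -1, -1], [0, -1, 0, -1, 0, 2, 0, 0], [-1, 0, 0, 0, -1, 0, 2, 0], [0, 0, 0, -1, -1, 0, 0, 2]].
All simple roots have the same length, so the diagram is simply laced. The associated Dynkin diagram is a chain of 8 nodes with single edges (A_8), so the type is A_8 (the algebra sl(9)).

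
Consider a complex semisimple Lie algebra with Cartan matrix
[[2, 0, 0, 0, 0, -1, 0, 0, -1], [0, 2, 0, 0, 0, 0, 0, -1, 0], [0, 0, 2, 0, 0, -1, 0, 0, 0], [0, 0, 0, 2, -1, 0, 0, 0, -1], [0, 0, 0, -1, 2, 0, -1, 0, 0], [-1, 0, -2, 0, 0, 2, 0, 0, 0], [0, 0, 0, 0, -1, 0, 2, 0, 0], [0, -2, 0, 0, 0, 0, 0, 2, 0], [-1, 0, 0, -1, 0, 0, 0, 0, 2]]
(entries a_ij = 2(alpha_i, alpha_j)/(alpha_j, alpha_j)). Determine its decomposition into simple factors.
The diagram associated to this matrix has two connected components: the simple roots {alpha_2, alpha_8} form a chain of 2 nodes with a double edge at one end; the terminal node there is the unique short simple root (B_2), and {alpha_1, alpha_3, alpha_4, alpha_5, alpha_6, alpha_7, alpha_9} form a chain of 7 nodes with a double edge at one end; the terminal node there is the unique short simple root (B_7). A semisimple Lie algebra decomposes uniquely as the direct sum of simple ideals, one per connected component of its Dynkin diagram, so g ≅ B_2 ⊕ B_7 (dimension 10 + 105 = 115).

B_2 (so(5)) + B_7 (so(15))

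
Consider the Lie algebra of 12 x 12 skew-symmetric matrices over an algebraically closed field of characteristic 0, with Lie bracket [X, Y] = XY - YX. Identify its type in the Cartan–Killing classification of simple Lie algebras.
This is so(12) with 12 even, which has dimension 12(12-1)/2 = 66 and rank 12/2 = 6. In the classification of classical Lie algebras, the orthogonal algebra so(2n) in an even number of variables has type D_n; here n = 6, so the Dynkin diagram is a chain of 4 nodes with a fork of two nodes at one end (D_6). Hence the type is D_6.

D_6 (so(12))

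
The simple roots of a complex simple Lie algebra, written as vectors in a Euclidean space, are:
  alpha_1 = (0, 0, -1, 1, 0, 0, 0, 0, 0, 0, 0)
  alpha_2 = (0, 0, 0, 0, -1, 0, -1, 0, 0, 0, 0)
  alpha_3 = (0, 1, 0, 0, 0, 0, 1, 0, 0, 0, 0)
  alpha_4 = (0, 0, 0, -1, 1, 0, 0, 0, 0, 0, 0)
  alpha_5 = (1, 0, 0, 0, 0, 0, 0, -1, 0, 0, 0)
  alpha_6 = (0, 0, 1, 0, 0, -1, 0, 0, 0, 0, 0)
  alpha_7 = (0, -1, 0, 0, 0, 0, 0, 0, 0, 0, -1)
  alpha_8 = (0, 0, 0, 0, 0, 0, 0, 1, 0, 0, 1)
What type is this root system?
A_8 (sl(9))

Compute the Cartan integers a_ij = 2(alpha_i, alpha_j)/(alpha_j, alpha_j); the resulting 8x8 Cartan matrix is
[[2, 0, 0, -1, 0, -1, 0, 0], [0, 2, -1, -1, 0, 0, 0, 0], [0, -1, 2, 0, 0, 0, -1, 0], [-1, -1, 0, 2, 0, 0, 0, 0], [0, 0, 0, 0, 2, 0, 0, -1], [-1, 0, 0, 0, 0, 2, 0, 0], [0, 0, -1, 0, 0, 0, 2, -1], [0, 0, 0, 0, -1, 0, -1, 2]].
All simple roots have the same length, so the diagram is simply laced. The associated Dynkin diagram is a chain of 8 nodes with single edges (A_8), so the type is A_8 (the algebra sl(9)).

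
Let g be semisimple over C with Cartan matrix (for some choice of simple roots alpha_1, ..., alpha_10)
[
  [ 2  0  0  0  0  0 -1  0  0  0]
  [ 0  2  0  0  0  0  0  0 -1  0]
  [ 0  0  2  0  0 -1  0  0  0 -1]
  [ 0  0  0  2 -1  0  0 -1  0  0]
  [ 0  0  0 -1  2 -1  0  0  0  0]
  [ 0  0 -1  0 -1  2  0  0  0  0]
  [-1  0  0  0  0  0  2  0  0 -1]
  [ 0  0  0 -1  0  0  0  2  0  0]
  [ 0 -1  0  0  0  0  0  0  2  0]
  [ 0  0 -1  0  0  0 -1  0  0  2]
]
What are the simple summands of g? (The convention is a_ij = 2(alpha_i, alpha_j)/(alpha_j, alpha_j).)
type A_2 ⊕ type A_8

The diagram associated to this matrix has two connected components: the simple roots {alpha_2, alpha_9} form a chain of 2 nodes with single edges (A_2), and {alpha_1, alpha_3, alpha_4, alpha_5, alpha_6, alpha_7, alpha_8, alpha_10} form a chain of 8 nodes with single edges (A_8). A semisimple Lie algebra decomposes uniquely as the direct sum of simple ideals, one per connected component of its Dynkin diagram, so g ≅ A_2 ⊕ A_8 (dimension 8 + 80 = 88).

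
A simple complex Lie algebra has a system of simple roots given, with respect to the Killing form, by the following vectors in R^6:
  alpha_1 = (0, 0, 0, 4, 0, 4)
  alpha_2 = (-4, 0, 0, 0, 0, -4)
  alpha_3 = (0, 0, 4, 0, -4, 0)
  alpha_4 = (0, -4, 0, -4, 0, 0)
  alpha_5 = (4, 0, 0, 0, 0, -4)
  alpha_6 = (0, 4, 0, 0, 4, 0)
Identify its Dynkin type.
Compute the Cartan integers a_ij = 2(alpha_i, alpha_j)/(alpha_j, alpha_j); the resulting 6x6 Cartan matrix is
[[2, -1, 0, -1, -1, 0], [-1, 2, 0, 0, 0, 0], [0, 0, 2, 0, 0, -1], [-1, 0, 0, 2, 0, -1], [-1, 0, 0, 0, 2, 0], [0, 0, -1, -1, 0, 2]].
All simple roots have the same length, so the diagram is simply laced. The associated Dynkin diagram is a chain of 4 nodes with a fork of two nodes at one end (D_6), so the type is D_6 (the algebra so(12)).

type D_6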